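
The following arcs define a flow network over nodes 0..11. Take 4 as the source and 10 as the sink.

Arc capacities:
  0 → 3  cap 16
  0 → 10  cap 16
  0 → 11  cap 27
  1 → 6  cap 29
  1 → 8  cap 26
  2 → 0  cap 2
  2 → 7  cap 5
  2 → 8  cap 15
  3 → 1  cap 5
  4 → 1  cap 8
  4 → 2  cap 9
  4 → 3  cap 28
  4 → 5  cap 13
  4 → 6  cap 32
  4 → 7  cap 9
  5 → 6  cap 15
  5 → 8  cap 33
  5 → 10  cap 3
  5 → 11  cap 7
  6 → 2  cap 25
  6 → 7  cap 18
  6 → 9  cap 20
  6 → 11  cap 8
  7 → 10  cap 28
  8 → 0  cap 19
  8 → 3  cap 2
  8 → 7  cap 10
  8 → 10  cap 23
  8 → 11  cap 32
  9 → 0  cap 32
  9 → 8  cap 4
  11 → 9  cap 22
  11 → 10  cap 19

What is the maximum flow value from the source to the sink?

augment #1: 4→5→10 bottleneck 3, total now 3
augment #2: 4→7→10 bottleneck 9, total now 12
augment #3: 4→1→8→10 bottleneck 8, total now 20
augment #4: 4→2→0→10 bottleneck 2, total now 22
augment #5: 4→2→7→10 bottleneck 5, total now 27
augment #6: 4→2→8→10 bottleneck 2, total now 29
augment #7: 4→5→8→10 bottleneck 10, total now 39
augment #8: 4→6→7→10 bottleneck 14, total now 53
augment #9: 4→6→11→10 bottleneck 8, total now 61
augment #10: 4→3→1→8→10 bottleneck 3, total now 64
augment #11: 4→6→9→0→10 bottleneck 10, total now 74
augment #12: 4→3→1→8→0→10 bottleneck 2, total now 76

Maximum flow value: 76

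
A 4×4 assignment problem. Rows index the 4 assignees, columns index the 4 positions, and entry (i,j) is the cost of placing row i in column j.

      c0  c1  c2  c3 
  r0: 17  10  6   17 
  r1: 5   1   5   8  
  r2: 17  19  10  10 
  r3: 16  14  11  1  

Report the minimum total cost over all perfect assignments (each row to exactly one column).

Minimum assignment cost: 25

optimal assignment: row0→col2 (cost 6), row1→col1 (cost 1), row2→col0 (cost 17), row3→col3 (cost 1)
total = 6 + 1 + 17 + 1 = 25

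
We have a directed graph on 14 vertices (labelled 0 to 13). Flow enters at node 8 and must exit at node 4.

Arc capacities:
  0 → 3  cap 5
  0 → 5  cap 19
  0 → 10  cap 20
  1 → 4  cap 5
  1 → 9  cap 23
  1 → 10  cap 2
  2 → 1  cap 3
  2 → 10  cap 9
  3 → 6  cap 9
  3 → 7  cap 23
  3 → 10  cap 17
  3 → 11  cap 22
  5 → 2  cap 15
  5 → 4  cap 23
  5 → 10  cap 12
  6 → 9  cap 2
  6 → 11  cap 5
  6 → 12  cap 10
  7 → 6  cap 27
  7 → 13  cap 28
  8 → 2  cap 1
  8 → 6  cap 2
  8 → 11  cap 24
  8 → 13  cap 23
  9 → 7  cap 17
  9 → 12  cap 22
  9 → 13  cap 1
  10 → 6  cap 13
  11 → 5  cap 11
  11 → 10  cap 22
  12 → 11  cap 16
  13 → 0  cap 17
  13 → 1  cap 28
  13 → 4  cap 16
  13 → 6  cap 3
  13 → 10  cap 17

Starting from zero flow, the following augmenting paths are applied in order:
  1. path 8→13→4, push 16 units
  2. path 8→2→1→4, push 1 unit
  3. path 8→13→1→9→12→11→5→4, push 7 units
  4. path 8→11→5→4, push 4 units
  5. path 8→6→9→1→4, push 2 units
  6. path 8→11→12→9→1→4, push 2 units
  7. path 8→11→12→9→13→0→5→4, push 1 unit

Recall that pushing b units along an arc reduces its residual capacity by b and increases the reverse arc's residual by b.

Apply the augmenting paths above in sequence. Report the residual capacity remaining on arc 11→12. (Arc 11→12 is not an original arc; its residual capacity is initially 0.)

Residual capacity of (11,12): 4

after path 1 (8→13→4, push 16): res(11,12)=0
after path 2 (8→2→1→4, push 1): res(11,12)=0
after path 3 (8→13→1→9→12→11→5→4, push 7): res(11,12)=7
after path 4 (8→11→5→4, push 4): res(11,12)=7
after path 5 (8→6→9→1→4, push 2): res(11,12)=7
after path 6 (8→11→12→9→1→4, push 2): res(11,12)=5
after path 7 (8→11→12→9→13→0→5→4, push 1): res(11,12)=4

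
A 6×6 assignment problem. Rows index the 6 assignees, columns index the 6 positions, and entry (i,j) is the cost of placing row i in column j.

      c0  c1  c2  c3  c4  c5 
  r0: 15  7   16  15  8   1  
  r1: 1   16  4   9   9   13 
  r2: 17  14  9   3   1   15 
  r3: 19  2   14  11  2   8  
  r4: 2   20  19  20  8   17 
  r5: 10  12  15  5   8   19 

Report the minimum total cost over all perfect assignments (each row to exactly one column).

optimal assignment: row0→col5 (cost 1), row1→col2 (cost 4), row2→col4 (cost 1), row3→col1 (cost 2), row4→col0 (cost 2), row5→col3 (cost 5)
total = 1 + 4 + 1 + 2 + 2 + 5 = 15

Minimum assignment cost: 15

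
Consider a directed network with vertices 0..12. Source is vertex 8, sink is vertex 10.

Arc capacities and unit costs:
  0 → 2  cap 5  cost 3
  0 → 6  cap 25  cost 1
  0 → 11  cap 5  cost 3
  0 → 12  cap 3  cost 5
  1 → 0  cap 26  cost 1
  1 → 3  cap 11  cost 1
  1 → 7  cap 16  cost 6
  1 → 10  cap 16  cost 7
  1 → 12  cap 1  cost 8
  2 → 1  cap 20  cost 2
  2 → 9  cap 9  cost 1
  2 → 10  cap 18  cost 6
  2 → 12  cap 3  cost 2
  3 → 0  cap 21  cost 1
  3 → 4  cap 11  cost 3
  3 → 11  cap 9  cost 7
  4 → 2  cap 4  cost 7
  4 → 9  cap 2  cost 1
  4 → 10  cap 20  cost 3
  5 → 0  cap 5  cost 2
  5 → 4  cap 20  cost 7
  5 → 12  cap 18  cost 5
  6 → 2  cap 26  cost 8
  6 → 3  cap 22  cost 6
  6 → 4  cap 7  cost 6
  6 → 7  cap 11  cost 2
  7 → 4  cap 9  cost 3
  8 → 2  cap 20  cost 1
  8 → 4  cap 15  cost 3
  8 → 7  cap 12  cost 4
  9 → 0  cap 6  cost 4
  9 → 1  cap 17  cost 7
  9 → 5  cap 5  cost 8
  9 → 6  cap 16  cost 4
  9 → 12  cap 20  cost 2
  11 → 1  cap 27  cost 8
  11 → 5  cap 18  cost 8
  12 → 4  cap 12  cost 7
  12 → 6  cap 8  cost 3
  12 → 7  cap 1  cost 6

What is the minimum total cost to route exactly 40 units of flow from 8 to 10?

Minimum cost for 40 units: 286

shortest-cost path #1: 8→4→10 push 15 @ unit cost 6 (adds 90)
shortest-cost path #2: 8→2→10 push 18 @ unit cost 7 (adds 126)
shortest-cost path #3: 8→2→1→10 push 2 @ unit cost 10 (adds 20)
shortest-cost path #4: 8→7→4→10 push 5 @ unit cost 10 (adds 50)
total cost = 286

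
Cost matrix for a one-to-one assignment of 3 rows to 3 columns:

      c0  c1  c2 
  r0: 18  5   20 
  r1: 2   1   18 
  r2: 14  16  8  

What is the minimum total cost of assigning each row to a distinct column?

optimal assignment: row0→col1 (cost 5), row1→col0 (cost 2), row2→col2 (cost 8)
total = 5 + 2 + 8 = 15

Minimum assignment cost: 15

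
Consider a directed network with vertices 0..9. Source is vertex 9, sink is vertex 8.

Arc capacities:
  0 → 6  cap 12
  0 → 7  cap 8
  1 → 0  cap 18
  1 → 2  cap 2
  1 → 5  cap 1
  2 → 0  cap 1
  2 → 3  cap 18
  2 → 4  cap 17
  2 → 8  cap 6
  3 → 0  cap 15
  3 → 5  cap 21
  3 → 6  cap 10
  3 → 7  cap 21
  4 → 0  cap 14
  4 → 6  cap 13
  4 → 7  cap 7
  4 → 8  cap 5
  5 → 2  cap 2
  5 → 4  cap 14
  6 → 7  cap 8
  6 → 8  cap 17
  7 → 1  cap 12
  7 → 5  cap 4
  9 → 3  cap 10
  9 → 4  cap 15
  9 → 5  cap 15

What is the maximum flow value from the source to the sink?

Maximum flow value: 26

augment #1: 9→4→8 bottleneck 5, total now 5
augment #2: 9→3→6→8 bottleneck 10, total now 15
augment #3: 9→4→6→8 bottleneck 7, total now 22
augment #4: 9→5→2→8 bottleneck 2, total now 24
augment #5: 9→4→7→1→2→8 bottleneck 2, total now 26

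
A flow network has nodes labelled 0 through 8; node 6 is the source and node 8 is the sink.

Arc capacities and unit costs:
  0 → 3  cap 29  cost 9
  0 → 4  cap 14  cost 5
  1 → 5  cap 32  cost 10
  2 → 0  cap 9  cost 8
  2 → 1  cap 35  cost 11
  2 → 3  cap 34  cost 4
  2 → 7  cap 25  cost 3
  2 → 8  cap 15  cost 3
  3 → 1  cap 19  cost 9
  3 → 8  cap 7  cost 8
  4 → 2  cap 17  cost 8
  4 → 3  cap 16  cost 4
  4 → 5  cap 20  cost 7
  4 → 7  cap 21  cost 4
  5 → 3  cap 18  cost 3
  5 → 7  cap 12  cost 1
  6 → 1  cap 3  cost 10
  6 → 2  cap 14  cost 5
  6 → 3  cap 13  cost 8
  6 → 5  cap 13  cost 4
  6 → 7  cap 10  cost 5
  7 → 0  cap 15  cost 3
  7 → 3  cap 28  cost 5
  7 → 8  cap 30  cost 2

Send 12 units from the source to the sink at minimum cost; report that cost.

Minimum cost for 12 units: 84

shortest-cost path #1: 6→7→8 push 10 @ unit cost 7 (adds 70)
shortest-cost path #2: 6→5→7→8 push 2 @ unit cost 7 (adds 14)
total cost = 84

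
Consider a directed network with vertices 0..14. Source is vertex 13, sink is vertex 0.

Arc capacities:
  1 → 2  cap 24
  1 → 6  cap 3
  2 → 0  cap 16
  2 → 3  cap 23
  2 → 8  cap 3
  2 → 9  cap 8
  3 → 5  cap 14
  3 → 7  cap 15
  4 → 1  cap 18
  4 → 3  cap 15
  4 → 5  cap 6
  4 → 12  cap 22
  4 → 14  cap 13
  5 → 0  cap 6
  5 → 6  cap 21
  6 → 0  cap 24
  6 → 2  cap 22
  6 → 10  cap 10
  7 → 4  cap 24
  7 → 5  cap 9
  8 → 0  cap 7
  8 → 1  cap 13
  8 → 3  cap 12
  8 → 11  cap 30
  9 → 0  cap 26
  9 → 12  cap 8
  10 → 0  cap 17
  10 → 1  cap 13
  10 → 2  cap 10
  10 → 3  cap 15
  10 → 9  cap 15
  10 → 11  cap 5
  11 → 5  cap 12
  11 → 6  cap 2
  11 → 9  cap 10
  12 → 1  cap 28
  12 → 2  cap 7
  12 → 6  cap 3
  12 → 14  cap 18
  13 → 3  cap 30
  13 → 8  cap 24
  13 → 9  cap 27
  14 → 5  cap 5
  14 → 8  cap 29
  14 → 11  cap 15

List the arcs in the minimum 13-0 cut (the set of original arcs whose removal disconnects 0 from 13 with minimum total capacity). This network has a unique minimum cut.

Min-cut arcs: {(3,5), (3,7), (13,8), (13,9)} (total capacity 80)

augment #1: 13→8→0 push 7
augment #2: 13→9→0 push 26
augment #3: 13→3→5→0 push 6
augment #4: 13→3→5→6→0 push 8
augment #5: 13→8→1→2→0 push 13
augment #6: 13→8→11→6→0 push 2
augment #7: 13→9→12→2→0 push 1
augment #8: 13→3→7→5→6→0 push 9
augment #9: 13→8→11→5→6→0 push 2
augment #10: 13→3→7→4→1→2→0 push 2
augment #11: 13→3→7→4→1→6→0 push 3
augment #12: 13→3→7→4→5→6→10→0 push 1
max flow = 80; residual-reachable set from 13 gives S-side
cut edges (S→T): {(3,5), (3,7), (13,8), (13,9)} total cap 80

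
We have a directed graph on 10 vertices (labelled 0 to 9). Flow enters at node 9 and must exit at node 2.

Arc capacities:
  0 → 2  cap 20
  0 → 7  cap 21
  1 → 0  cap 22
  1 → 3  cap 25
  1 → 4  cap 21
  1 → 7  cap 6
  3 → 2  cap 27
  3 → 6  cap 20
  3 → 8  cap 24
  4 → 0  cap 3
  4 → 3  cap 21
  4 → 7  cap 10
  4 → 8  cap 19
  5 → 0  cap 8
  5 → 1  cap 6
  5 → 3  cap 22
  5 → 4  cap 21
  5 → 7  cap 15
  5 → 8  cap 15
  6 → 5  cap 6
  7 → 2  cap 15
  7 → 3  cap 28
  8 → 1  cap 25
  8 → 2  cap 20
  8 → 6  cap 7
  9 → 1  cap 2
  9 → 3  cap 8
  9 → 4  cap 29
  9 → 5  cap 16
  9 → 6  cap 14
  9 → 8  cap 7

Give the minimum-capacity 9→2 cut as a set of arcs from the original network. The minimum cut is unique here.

augment #1: 9→3→2 push 8
augment #2: 9→8→2 push 7
augment #3: 9→1→0→2 push 2
augment #4: 9→4→0→2 push 3
augment #5: 9→4→3→2 push 19
augment #6: 9→4→7→2 push 7
augment #7: 9→5→0→2 push 8
augment #8: 9→5→7→2 push 8
augment #9: 9→6→5→8→2 push 6
max flow = 68; residual-reachable set from 9 gives S-side
cut edges (S→T): {(6,5), (9,1), (9,3), (9,4), (9,5), (9,8)} total cap 68

Min-cut arcs: {(6,5), (9,1), (9,3), (9,4), (9,5), (9,8)} (total capacity 68)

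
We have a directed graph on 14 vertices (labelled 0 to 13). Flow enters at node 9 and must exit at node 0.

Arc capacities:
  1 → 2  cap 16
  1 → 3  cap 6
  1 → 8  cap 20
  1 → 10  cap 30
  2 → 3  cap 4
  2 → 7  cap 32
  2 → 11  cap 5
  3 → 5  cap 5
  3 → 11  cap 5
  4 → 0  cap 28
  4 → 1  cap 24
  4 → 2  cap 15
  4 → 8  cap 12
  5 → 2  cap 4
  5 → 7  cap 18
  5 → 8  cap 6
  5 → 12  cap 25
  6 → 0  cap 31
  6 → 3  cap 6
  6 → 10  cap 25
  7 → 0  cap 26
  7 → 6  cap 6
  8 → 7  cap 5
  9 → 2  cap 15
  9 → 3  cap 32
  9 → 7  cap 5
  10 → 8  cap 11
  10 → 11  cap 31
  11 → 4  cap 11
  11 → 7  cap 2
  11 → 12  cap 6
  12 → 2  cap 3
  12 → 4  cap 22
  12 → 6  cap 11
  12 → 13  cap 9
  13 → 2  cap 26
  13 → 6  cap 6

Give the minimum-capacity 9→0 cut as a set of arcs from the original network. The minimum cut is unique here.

augment #1: 9→7→0 push 5
augment #2: 9→2→7→0 push 15
augment #3: 9→3→5→7→0 push 5
augment #4: 9→3→11→4→0 push 5
max flow = 30; residual-reachable set from 9 gives S-side
cut edges (S→T): {(3,5), (3,11), (9,2), (9,7)} total cap 30

Min-cut arcs: {(3,5), (3,11), (9,2), (9,7)} (total capacity 30)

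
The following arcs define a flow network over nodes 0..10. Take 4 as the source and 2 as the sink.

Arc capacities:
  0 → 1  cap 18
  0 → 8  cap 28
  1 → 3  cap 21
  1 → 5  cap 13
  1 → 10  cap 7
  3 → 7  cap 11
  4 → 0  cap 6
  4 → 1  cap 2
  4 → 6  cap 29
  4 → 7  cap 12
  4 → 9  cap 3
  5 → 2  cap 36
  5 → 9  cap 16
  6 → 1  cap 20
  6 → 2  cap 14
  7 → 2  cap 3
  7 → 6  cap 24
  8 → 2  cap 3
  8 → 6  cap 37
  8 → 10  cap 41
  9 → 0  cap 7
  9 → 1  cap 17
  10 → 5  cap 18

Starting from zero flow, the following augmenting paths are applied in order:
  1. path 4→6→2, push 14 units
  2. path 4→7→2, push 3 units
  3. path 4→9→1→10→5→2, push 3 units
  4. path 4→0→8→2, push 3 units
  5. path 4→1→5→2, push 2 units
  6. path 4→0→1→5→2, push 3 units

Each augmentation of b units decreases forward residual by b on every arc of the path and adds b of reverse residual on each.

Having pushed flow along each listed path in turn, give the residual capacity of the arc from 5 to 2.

Residual capacity of (5,2): 28

after path 1 (4→6→2, push 14): res(5,2)=36
after path 2 (4→7→2, push 3): res(5,2)=36
after path 3 (4→9→1→10→5→2, push 3): res(5,2)=33
after path 4 (4→0→8→2, push 3): res(5,2)=33
after path 5 (4→1→5→2, push 2): res(5,2)=31
after path 6 (4→0→1→5→2, push 3): res(5,2)=28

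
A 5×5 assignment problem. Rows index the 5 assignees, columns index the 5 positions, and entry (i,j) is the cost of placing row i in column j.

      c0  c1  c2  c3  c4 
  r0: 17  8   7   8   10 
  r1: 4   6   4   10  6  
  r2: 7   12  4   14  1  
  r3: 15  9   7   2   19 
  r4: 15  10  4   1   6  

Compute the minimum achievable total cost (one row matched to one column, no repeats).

Minimum assignment cost: 19

optimal assignment: row0→col1 (cost 8), row1→col0 (cost 4), row2→col4 (cost 1), row3→col3 (cost 2), row4→col2 (cost 4)
total = 8 + 4 + 1 + 2 + 4 = 19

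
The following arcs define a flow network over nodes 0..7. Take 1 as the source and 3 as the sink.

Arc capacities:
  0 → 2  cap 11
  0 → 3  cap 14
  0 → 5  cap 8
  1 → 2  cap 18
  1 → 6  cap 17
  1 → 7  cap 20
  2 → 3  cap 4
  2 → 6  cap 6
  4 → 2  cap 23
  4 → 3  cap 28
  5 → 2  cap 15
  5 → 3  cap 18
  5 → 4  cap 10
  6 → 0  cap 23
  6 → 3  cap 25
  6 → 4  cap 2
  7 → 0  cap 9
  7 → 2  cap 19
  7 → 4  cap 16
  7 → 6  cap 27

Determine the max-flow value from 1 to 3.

augment #1: 1→2→3 bottleneck 4, total now 4
augment #2: 1→6→3 bottleneck 17, total now 21
augment #3: 1→2→6→3 bottleneck 6, total now 27
augment #4: 1→7→0→3 bottleneck 9, total now 36
augment #5: 1→7→4→3 bottleneck 11, total now 47

Maximum flow value: 47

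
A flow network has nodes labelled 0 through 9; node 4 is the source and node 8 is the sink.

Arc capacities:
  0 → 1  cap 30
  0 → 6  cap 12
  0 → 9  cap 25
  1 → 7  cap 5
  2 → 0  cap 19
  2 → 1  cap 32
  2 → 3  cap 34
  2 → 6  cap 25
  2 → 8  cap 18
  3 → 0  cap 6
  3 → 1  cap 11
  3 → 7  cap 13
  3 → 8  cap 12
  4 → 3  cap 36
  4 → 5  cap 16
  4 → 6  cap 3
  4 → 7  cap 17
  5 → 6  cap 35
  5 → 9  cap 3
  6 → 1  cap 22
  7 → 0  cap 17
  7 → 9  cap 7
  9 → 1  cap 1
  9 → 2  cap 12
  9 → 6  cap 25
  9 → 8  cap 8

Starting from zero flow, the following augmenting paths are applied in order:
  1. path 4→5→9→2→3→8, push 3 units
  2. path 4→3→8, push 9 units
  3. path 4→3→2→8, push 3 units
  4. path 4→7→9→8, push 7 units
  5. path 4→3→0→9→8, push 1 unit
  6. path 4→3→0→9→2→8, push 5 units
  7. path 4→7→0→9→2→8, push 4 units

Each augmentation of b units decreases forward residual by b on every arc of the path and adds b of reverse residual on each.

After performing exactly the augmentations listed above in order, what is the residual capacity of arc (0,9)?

Residual capacity of (0,9): 15

after path 1 (4→5→9→2→3→8, push 3): res(0,9)=25
after path 2 (4→3→8, push 9): res(0,9)=25
after path 3 (4→3→2→8, push 3): res(0,9)=25
after path 4 (4→7→9→8, push 7): res(0,9)=25
after path 5 (4→3→0→9→8, push 1): res(0,9)=24
after path 6 (4→3→0→9→2→8, push 5): res(0,9)=19
after path 7 (4→7→0→9→2→8, push 4): res(0,9)=15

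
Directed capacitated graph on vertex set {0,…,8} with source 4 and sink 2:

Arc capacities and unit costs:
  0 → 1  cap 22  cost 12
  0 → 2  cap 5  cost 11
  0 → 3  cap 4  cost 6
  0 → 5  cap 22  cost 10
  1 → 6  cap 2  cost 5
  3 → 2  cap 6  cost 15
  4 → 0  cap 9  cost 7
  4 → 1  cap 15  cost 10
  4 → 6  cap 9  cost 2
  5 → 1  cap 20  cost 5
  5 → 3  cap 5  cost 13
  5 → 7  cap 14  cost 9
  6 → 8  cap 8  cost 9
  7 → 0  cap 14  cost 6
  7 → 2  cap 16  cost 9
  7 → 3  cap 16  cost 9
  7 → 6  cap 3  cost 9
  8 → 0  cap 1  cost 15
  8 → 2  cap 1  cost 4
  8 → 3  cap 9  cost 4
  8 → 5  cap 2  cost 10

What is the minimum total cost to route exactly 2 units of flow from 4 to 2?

shortest-cost path #1: 4→6→8→2 push 1 @ unit cost 15 (adds 15)
shortest-cost path #2: 4→0→2 push 1 @ unit cost 18 (adds 18)
total cost = 33

Minimum cost for 2 units: 33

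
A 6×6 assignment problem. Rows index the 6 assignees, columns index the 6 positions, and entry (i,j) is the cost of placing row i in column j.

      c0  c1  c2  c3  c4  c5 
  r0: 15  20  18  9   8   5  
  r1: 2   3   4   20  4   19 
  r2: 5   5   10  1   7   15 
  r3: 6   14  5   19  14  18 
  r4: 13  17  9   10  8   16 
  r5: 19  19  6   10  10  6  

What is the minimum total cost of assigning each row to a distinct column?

optimal assignment: row0→col5 (cost 5), row1→col1 (cost 3), row2→col3 (cost 1), row3→col0 (cost 6), row4→col4 (cost 8), row5→col2 (cost 6)
total = 5 + 3 + 1 + 6 + 8 + 6 = 29

Minimum assignment cost: 29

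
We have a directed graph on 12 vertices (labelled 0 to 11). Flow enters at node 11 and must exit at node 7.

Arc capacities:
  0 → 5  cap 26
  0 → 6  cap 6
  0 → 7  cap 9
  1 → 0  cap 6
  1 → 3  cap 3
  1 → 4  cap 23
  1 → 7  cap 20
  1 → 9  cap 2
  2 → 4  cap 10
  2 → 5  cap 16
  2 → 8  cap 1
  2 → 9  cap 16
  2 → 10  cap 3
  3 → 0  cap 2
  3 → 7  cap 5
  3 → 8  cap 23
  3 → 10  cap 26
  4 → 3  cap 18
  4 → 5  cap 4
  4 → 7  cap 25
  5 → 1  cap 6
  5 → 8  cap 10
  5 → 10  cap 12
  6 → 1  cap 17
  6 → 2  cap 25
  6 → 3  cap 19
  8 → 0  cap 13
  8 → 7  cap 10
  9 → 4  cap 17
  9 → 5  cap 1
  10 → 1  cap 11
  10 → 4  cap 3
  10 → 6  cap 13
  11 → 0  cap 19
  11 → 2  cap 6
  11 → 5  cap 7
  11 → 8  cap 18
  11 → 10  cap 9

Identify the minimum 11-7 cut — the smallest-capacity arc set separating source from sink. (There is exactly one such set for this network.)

Min-cut arcs: {(0,6), (0,7), (5,1), (5,10), (8,7), (11,2), (11,10)} (total capacity 58)

augment #1: 11→0→7 push 9
augment #2: 11→8→7 push 10
augment #3: 11→2→4→7 push 6
augment #4: 11→5→1→7 push 6
augment #5: 11→10→1→7 push 9
augment #6: 11→0→6→1→7 push 5
augment #7: 11→0→6→3→7 push 1
augment #8: 11→5→10→4→7 push 1
augment #9: 11→0→5→10→4→7 push 2
augment #10: 11→0→5→10→1→3→7 push 2
augment #11: 11→8→0→5→10→6→3→7 push 2
augment #12: 11→8→0→5→10→6→1→4→7 push 5
max flow = 58; residual-reachable set from 11 gives S-side
cut edges (S→T): {(0,6), (0,7), (5,1), (5,10), (8,7), (11,2), (11,10)} total cap 58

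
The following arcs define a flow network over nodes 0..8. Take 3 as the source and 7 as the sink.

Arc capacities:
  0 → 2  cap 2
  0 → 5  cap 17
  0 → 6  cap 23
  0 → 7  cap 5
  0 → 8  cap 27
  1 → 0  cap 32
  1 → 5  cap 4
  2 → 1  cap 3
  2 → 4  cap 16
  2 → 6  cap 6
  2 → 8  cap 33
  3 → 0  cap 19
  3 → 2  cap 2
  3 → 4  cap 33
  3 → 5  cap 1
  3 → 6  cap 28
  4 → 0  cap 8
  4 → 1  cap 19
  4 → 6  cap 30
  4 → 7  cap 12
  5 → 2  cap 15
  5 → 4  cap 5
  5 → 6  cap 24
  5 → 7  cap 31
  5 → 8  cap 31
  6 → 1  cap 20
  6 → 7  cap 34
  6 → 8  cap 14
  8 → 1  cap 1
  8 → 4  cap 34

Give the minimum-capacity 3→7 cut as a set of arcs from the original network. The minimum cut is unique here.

Min-cut arcs: {(0,5), (0,7), (1,5), (3,5), (4,7), (6,7)} (total capacity 73)

augment #1: 3→0→7 push 5
augment #2: 3→4→7 push 12
augment #3: 3→5→7 push 1
augment #4: 3→6→7 push 28
augment #5: 3→0→5→7 push 14
augment #6: 3→2→6→7 push 2
augment #7: 3→4→6→7 push 4
augment #8: 3→4→0→5→7 push 3
augment #9: 3→4→1→5→7 push 4
max flow = 73; residual-reachable set from 3 gives S-side
cut edges (S→T): {(0,5), (0,7), (1,5), (3,5), (4,7), (6,7)} total cap 73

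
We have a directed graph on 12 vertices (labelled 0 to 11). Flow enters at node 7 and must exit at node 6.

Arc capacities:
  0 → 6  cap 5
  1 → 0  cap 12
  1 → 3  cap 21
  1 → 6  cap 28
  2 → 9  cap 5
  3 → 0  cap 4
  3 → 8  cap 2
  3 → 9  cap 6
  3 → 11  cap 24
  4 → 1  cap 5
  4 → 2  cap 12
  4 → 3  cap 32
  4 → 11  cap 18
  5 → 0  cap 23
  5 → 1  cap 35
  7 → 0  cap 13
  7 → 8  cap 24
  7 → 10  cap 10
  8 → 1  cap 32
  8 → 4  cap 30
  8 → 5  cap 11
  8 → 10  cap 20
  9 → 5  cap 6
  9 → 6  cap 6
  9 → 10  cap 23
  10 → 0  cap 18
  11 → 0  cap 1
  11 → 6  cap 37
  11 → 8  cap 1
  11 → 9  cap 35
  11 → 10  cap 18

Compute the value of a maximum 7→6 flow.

Maximum flow value: 29

augment #1: 7→0→6 bottleneck 5, total now 5
augment #2: 7→8→1→6 bottleneck 24, total now 29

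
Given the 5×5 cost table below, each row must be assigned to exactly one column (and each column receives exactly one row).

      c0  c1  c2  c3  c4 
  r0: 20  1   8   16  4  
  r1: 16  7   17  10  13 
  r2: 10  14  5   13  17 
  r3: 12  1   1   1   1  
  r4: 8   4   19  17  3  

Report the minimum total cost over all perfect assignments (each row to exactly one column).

one of 3 optimal assignments: row0→col1 (cost 1), row1→col3 (cost 10), row2→col0 (cost 10), row3→col2 (cost 1), row4→col4 (cost 3)
total = 1 + 10 + 10 + 1 + 3 = 25

Minimum assignment cost: 25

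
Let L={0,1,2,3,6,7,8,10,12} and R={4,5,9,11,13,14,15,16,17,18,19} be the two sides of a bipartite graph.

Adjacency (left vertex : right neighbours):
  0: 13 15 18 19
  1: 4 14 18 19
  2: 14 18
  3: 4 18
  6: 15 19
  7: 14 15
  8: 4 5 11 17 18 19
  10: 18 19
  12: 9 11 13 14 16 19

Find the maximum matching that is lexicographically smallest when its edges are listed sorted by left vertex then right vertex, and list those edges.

|M| = 8 (so the lex-smallest maximum matching has 8 edges)
process left vertices in ascending order; for each, take the smallest-labelled available neighbour that still permits 8 edges overall, or leave it unmatched if none does
lex-smallest matching: {0-13, 1-4, 2-14, 3-18, 6-15, 8-5, 10-19, 12-9}

Lex-smallest maximum matching: {(0,13), (1,4), (2,14), (3,18), (6,15), (8,5), (10,19), (12,9)}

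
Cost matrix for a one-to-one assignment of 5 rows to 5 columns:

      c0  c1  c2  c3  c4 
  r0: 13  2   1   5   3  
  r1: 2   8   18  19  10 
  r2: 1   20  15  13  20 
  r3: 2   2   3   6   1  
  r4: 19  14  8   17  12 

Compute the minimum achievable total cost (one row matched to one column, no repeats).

Minimum assignment cost: 23

optimal assignment: row0→col3 (cost 5), row1→col1 (cost 8), row2→col0 (cost 1), row3→col4 (cost 1), row4→col2 (cost 8)
total = 5 + 8 + 1 + 1 + 8 = 23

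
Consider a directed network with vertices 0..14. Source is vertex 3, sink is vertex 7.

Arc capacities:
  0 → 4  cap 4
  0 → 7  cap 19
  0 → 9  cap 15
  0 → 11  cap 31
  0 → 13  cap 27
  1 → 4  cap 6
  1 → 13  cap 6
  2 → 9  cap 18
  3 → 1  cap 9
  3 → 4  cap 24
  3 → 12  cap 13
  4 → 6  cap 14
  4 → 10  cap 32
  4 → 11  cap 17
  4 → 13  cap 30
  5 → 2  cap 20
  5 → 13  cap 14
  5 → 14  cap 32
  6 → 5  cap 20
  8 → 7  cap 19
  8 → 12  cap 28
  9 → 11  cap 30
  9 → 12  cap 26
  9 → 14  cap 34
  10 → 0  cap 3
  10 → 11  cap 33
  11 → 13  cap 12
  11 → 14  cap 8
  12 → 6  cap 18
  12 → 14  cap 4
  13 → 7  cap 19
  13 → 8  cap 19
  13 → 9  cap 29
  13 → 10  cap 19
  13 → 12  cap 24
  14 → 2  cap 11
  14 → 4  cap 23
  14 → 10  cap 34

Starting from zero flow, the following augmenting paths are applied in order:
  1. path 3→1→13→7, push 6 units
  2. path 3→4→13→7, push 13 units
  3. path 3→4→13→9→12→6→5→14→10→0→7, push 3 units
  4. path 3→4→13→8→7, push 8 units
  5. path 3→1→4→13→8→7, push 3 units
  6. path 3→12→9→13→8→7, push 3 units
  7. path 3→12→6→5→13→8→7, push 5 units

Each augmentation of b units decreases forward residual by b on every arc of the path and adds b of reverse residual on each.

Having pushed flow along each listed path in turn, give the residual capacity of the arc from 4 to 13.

Residual capacity of (4,13): 3

after path 1 (3→1→13→7, push 6): res(4,13)=30
after path 2 (3→4→13→7, push 13): res(4,13)=17
after path 3 (3→4→13→9→12→6→5→14→10→0→7, push 3): res(4,13)=14
after path 4 (3→4→13→8→7, push 8): res(4,13)=6
after path 5 (3→1→4→13→8→7, push 3): res(4,13)=3
after path 6 (3→12→9→13→8→7, push 3): res(4,13)=3
after path 7 (3→12→6→5→13→8→7, push 5): res(4,13)=3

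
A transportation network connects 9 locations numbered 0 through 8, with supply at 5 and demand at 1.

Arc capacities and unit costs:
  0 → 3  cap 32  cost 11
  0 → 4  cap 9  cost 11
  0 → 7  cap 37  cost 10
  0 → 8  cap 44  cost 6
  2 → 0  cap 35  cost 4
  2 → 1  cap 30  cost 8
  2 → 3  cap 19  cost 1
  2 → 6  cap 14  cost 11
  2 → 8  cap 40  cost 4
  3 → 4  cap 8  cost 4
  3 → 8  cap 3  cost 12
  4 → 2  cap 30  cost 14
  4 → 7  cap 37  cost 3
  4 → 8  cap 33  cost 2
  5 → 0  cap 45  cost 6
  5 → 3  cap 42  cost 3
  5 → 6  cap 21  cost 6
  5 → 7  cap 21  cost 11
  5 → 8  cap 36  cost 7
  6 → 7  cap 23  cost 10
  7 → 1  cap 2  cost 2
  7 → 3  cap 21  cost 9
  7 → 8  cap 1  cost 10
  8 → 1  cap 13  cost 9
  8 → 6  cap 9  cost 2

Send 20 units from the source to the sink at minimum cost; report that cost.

shortest-cost path #1: 5→3→4→7→1 push 2 @ unit cost 12 (adds 24)
shortest-cost path #2: 5→8→1 push 13 @ unit cost 16 (adds 208)
shortest-cost path #3: 5→3→4→2→1 push 5 @ unit cost 29 (adds 145)
total cost = 377

Minimum cost for 20 units: 377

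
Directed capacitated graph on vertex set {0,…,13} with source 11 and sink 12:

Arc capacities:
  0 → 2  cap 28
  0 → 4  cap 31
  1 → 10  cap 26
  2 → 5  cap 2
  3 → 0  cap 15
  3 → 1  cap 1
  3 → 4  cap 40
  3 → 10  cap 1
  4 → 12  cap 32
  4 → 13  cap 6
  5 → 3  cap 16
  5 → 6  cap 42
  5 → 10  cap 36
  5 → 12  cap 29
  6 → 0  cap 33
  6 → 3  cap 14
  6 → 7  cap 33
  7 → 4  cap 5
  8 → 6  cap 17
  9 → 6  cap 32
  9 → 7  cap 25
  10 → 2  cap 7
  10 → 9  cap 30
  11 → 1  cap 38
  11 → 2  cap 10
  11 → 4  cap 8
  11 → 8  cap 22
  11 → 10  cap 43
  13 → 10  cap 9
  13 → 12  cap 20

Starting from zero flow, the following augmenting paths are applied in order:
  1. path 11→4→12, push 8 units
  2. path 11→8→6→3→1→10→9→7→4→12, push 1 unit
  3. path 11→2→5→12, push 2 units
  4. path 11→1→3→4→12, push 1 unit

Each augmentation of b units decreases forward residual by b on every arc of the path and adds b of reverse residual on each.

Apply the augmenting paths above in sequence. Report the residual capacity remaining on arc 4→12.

after path 1 (11→4→12, push 8): res(4,12)=24
after path 2 (11→8→6→3→1→10→9→7→4→12, push 1): res(4,12)=23
after path 3 (11→2→5→12, push 2): res(4,12)=23
after path 4 (11→1→3→4→12, push 1): res(4,12)=22

Residual capacity of (4,12): 22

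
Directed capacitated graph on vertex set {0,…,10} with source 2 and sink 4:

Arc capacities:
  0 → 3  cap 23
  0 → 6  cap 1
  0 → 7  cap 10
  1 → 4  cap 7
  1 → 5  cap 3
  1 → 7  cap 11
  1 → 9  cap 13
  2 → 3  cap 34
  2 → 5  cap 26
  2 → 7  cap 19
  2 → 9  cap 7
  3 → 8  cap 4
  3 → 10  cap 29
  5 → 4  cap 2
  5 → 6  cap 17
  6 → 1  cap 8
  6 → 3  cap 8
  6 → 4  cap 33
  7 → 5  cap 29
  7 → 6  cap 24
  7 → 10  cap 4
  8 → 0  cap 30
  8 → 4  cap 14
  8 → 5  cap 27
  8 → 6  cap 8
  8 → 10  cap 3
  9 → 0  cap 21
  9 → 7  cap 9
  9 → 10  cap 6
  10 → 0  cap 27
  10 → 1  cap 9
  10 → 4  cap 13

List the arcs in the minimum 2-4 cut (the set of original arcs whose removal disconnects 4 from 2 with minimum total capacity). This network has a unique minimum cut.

augment #1: 2→5→4 push 2
augment #2: 2→3→8→4 push 4
augment #3: 2→3→10→4 push 13
augment #4: 2→5→6→4 push 17
augment #5: 2→7→6→4 push 16
augment #6: 2→3→10→1→4 push 7
max flow = 59; residual-reachable set from 2 gives S-side
cut edges (S→T): {(1,4), (3,8), (5,4), (6,4), (10,4)} total cap 59

Min-cut arcs: {(1,4), (3,8), (5,4), (6,4), (10,4)} (total capacity 59)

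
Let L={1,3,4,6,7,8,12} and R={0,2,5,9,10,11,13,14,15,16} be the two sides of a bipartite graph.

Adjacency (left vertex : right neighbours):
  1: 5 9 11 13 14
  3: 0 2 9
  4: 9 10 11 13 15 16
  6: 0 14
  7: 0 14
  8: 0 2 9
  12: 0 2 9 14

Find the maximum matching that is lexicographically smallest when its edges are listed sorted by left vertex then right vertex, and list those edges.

Lex-smallest maximum matching: {(1,5), (3,0), (4,10), (6,14), (8,2), (12,9)}

|M| = 6 (so the lex-smallest maximum matching has 6 edges)
process left vertices in ascending order; for each, take the smallest-labelled available neighbour that still permits 6 edges overall, or leave it unmatched if none does
lex-smallest matching: {1-5, 3-0, 4-10, 6-14, 8-2, 12-9}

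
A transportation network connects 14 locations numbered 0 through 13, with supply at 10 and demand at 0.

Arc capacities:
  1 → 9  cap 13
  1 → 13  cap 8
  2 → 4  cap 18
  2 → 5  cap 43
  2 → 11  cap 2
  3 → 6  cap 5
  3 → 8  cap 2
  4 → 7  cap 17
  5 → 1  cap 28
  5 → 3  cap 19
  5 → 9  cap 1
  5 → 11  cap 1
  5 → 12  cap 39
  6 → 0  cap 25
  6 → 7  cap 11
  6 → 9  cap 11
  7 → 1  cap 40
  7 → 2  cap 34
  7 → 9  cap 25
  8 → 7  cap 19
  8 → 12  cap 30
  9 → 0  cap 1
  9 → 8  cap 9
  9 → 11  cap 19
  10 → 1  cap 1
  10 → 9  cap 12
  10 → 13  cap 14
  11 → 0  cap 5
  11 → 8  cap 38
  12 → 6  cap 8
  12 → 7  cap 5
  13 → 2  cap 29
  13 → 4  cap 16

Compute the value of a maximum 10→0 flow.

Maximum flow value: 19

augment #1: 10→9→0 bottleneck 1, total now 1
augment #2: 10→9→11→0 bottleneck 5, total now 6
augment #3: 10→9→8→12→6→0 bottleneck 6, total now 12
augment #4: 10→1→9→8→12→6→0 bottleneck 1, total now 13
augment #5: 10→13→2→5→3→6→0 bottleneck 5, total now 18
augment #6: 10→13→2→5→12→6→0 bottleneck 1, total now 19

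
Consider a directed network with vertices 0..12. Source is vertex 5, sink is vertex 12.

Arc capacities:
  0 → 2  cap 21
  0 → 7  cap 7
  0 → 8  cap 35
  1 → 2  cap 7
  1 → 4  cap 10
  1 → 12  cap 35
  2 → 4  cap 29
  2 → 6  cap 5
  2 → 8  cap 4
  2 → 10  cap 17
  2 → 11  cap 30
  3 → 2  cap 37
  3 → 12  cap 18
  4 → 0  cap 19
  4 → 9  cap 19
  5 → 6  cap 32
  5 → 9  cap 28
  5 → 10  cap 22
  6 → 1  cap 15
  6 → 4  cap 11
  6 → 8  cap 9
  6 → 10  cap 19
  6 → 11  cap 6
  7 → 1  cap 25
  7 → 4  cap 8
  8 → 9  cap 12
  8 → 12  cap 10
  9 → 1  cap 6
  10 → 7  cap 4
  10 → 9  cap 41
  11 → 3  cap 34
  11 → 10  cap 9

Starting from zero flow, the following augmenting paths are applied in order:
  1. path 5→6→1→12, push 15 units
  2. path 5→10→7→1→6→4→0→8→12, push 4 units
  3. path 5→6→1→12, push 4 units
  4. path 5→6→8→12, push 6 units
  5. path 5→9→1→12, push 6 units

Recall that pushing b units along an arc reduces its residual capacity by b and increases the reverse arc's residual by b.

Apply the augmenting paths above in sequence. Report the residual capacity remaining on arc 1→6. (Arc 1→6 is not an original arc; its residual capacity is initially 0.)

Residual capacity of (1,6): 15

after path 1 (5→6→1→12, push 15): res(1,6)=15
after path 2 (5→10→7→1→6→4→0→8→12, push 4): res(1,6)=11
after path 3 (5→6→1→12, push 4): res(1,6)=15
after path 4 (5→6→8→12, push 6): res(1,6)=15
after path 5 (5→9→1→12, push 6): res(1,6)=15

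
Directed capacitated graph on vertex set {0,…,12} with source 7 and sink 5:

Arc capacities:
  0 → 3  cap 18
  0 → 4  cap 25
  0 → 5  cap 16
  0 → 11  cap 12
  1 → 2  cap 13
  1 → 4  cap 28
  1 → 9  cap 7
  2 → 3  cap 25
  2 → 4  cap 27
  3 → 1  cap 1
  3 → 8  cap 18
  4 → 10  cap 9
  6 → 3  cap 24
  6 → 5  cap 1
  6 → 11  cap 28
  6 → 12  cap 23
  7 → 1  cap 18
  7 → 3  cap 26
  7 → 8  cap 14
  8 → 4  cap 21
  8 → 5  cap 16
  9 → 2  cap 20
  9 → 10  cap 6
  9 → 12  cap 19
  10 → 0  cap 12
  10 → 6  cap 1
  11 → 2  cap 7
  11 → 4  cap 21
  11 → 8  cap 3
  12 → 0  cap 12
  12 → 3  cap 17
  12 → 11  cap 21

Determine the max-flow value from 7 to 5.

augment #1: 7→8→5 bottleneck 14, total now 14
augment #2: 7→3→8→5 bottleneck 2, total now 16
augment #3: 7→1→4→10→0→5 bottleneck 9, total now 25
augment #4: 7→1→9→10→0→5 bottleneck 3, total now 28
augment #5: 7→1→9→10→6→5 bottleneck 1, total now 29
augment #6: 7→1→9→12→0→5 bottleneck 3, total now 32

Maximum flow value: 32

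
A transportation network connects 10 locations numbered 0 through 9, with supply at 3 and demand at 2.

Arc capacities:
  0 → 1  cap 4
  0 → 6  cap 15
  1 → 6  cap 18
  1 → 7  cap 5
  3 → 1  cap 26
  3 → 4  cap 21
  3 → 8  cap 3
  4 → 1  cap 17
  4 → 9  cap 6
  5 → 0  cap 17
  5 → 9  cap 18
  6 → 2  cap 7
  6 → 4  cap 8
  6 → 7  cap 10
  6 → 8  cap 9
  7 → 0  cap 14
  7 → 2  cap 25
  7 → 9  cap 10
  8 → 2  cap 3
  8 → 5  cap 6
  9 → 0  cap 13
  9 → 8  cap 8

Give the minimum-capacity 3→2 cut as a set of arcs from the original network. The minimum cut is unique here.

Min-cut arcs: {(1,7), (6,2), (6,7), (8,2)} (total capacity 25)

augment #1: 3→8→2 push 3
augment #2: 3→1→6→2 push 7
augment #3: 3→1→7→2 push 5
augment #4: 3→1→6→7→2 push 10
max flow = 25; residual-reachable set from 3 gives S-side
cut edges (S→T): {(1,7), (6,2), (6,7), (8,2)} total cap 25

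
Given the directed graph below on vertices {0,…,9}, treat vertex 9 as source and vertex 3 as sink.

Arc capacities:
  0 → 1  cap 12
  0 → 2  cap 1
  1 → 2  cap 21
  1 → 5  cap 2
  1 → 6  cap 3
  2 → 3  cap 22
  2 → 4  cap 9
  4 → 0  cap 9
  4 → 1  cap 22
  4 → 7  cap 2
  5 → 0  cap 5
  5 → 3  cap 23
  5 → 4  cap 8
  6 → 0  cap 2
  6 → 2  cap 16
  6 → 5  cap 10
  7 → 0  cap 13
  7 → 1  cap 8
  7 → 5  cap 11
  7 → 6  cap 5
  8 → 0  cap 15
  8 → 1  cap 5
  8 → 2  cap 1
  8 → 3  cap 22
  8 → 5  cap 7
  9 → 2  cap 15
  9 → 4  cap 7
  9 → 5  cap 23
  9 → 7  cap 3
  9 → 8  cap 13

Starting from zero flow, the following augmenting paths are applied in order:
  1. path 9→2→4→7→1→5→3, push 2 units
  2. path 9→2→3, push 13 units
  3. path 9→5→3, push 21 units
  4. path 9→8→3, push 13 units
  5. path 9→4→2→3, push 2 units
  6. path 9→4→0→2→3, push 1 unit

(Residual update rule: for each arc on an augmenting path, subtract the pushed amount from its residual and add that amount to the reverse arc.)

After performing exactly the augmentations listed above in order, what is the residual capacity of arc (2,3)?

after path 1 (9→2→4→7→1→5→3, push 2): res(2,3)=22
after path 2 (9→2→3, push 13): res(2,3)=9
after path 3 (9→5→3, push 21): res(2,3)=9
after path 4 (9→8→3, push 13): res(2,3)=9
after path 5 (9→4→2→3, push 2): res(2,3)=7
after path 6 (9→4→0→2→3, push 1): res(2,3)=6

Residual capacity of (2,3): 6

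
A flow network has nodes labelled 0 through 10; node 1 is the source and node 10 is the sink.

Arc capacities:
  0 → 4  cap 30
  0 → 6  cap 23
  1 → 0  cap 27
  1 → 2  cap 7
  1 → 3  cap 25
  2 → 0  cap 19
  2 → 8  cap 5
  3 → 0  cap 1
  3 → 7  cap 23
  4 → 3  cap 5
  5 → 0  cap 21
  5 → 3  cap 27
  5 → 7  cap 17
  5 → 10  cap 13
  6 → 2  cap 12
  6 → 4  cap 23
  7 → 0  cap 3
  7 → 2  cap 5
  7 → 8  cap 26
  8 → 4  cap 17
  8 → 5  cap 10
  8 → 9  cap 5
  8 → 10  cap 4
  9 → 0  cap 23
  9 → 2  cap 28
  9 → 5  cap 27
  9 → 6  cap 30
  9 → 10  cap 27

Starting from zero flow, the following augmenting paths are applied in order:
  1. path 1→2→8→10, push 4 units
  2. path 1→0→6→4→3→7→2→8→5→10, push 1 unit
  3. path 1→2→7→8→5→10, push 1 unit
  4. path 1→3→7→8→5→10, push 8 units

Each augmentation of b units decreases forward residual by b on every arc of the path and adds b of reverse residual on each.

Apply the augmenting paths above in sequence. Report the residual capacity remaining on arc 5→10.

Residual capacity of (5,10): 3

after path 1 (1→2→8→10, push 4): res(5,10)=13
after path 2 (1→0→6→4→3→7→2→8→5→10, push 1): res(5,10)=12
after path 3 (1→2→7→8→5→10, push 1): res(5,10)=11
after path 4 (1→3→7→8→5→10, push 8): res(5,10)=3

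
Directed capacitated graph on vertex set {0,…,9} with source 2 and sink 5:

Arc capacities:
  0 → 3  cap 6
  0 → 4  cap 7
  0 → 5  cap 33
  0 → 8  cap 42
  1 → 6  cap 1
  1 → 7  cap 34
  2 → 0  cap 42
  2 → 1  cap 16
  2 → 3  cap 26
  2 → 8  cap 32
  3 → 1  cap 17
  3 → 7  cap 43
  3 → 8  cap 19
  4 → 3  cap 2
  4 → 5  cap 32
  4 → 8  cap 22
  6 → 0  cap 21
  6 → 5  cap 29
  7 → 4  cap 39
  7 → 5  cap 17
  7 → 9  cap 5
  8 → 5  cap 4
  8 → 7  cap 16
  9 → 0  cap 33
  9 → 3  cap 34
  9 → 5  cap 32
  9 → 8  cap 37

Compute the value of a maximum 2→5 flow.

Maximum flow value: 92

augment #1: 2→0→5 bottleneck 33, total now 33
augment #2: 2→8→5 bottleneck 4, total now 37
augment #3: 2→0→4→5 bottleneck 7, total now 44
augment #4: 2→1→6→5 bottleneck 1, total now 45
augment #5: 2→1→7→5 bottleneck 15, total now 60
augment #6: 2→3→7→5 bottleneck 2, total now 62
augment #7: 2→3→7→4→5 bottleneck 24, total now 86
augment #8: 2→8→7→4→5 bottleneck 1, total now 87
augment #9: 2→8→7→9→5 bottleneck 5, total now 92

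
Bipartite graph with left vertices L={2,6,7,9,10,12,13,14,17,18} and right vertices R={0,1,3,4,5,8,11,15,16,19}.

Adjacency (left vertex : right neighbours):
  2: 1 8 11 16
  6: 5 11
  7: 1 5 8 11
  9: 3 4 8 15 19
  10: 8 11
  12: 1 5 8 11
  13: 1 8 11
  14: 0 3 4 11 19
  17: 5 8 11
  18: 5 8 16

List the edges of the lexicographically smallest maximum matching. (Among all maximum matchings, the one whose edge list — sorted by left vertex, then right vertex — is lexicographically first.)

Lex-smallest maximum matching: {(2,1), (6,5), (7,8), (9,3), (10,11), (14,0), (18,16)}

|M| = 7 (so the lex-smallest maximum matching has 7 edges)
process left vertices in ascending order; for each, take the smallest-labelled available neighbour that still permits 7 edges overall, or leave it unmatched if none does
lex-smallest matching: {2-1, 6-5, 7-8, 9-3, 10-11, 14-0, 18-16}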